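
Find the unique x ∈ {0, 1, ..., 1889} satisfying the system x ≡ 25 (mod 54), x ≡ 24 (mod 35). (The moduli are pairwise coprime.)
The moduli 54, 35 are pairwise coprime, so by the CRT there is a unique solution mod 54·35 = 1890.
Solve by successive substitution. Start with x ≡ 25 (mod 54).
  Combine with x ≡ 24 (mod 35): write x = 25 + 54·t and require 25 + 54·t ≡ 24 (mod 35), i.e. 54·t ≡ 24 − 25 ≡ 34 (mod 35). Since 54^(−1) ≡ 24 (mod 35) (54 ≡ 19 (mod 35)), t ≡ 24·34 ≡ 11 (mod 35). So x ≡ 25 + 54·11 = 619 (mod 1890).
Unique solution in [0, 1890): x = 619.

Final answer: x ≡ 619 (mod 1890); the representative in [0, 1890) is 619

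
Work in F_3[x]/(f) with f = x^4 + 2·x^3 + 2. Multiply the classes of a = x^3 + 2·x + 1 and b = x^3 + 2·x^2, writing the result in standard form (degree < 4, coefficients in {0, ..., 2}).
Multiply as integer polynomials: a · b = x^6 + 2·x^5 + 2·x^4 + 5·x^3 + 2·x^2. Reducing coefficients mod 3: a · b ≡ x^6 + 2·x^5 + 2·x^4 + 2·x^3 + 2·x^2. Now divide by f(x) = x^4 + 2·x^3 + 2 in F_3[x], eliminating the leading term at each step:
  leading term x^6: subtract (x^2)·f(x) = x^6 + 2·x^5 + 2·x^2, leaving 2·x^4 + 2·x^3 (coefficients mod 3)
  leading term 2·x^4: subtract (2)·f(x) = 2·x^4 + x^3 + 1, leaving x^3 + 2 (coefficients mod 3)
The degree is now < 4, so this is the remainder. Hence a · b ≡ x^3 + 2 in F_3[x]/(f).

Final answer: a · b ≡ x^3 + 2 (mod f(x))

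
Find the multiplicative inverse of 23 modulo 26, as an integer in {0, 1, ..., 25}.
23^(−1) ≡ 17 (mod 26)

Apply the extended Euclidean algorithm to (26, 23), tracking rows (r, s, t) with s·26 + t·23 = r. Each division r_prev = q·r_cur + r_new produces the new row as (previous row) − q·(current row):
  row A: (26, 1, 0)   [1·26 + 0·23 = 26]
  row B: (23, 0, 1)   [0·26 + 1·23 = 23]
  26 = 1·23 + 3   → row C = row A − 1·row B = (3, 1, −1)   [check: 1·26 − 1·23 = 3]
  23 = 7·3 + 2   → row D = row B − 7·row C = (2, −7, 8)   [check: −7·26 + 8·23 = 2]
  3 = 1·2 + 1   → row E = row C − 1·row D = (1, 8, −9)   [check: 8·26 − 9·23 = 1]
  2 = 2·1 + 0   → remainder 0, stop. gcd = 1 (last nonzero row E).
The gcd is 1, so 23 is invertible mod 26. The last nonzero row gives 8·26 − 9·23 = 1, so t = −9. So 23^(−1) ≡ −9 ≡ 17 (mod 26). Verify: 23 · 17 = 391 ≡ 1 (mod 26). ✓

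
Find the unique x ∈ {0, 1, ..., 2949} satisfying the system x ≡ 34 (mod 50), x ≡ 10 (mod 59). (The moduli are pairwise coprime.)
The moduli 50, 59 are pairwise coprime, so by the CRT there is a unique solution mod 50·59 = 2950.
Solve by successive substitution. Start with x ≡ 34 (mod 50).
  Combine with x ≡ 10 (mod 59): write x = 34 + 50·t and require 34 + 50·t ≡ 10 (mod 59), i.e. 50·t ≡ 10 − 34 ≡ 35 (mod 59). Since 50^(−1) ≡ 13 (mod 59), t ≡ 13·35 ≡ 42 (mod 59). So x ≡ 34 + 50·42 = 2134 (mod 2950).
Unique solution in [0, 2950): x = 2134.

Final answer: x ≡ 2134 (mod 2950); the representative in [0, 2950) is 2134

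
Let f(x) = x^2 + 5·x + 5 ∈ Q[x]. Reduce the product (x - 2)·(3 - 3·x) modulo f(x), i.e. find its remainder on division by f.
First multiply in Q[x] without reducing: a · b = -3·x^2 + 9·x - 6. Now divide by f(x) = x^2 + 5·x + 5, eliminating the leading term at each step:
  leading term -3·x^2: subtract (-3)·f(x) = -3·x^2 - 15·x - 15, leaving 24·x + 9
The degree is now < 2, so this is the remainder. Hence a · b ≡ 24·x + 9 in Q[x]/(f).

Final answer: a · b ≡ 24·x + 9 (mod f(x))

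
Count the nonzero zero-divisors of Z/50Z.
Z/50Z has 29 nonzero zero-divisors

In Z/50Z each nonzero element is either a unit (gcd with 50 is 1) or a zero-divisor (gcd > 1). The number of units is φ(50): factorise 50 = 2 · 5^2, so φ(50) = (2 − 1) · (5^2 − 5^1) = 1 · 20 = 20. The nonzero elements number 50 − 1 = 49. Hence the nonzero zero-divisors number 49 − 20 = 29.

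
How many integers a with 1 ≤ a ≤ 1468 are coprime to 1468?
732

The number of a ∈ {1, ..., 1468} with gcd(a, 1468) = 1 is by definition Euler's totient φ(1468). φ is multiplicative, with φ(p^e) = p^e − p^(e−1). Factorise 1468 = 2^2 · 367. Then
  φ(1468) = (2^2 − 2^1) · (367 − 1) = 2 · 366 = 732.
So there are 732 such integers.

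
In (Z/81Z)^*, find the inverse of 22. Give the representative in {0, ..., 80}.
22^(−1) ≡ 70 (mod 81)

Apply the extended Euclidean algorithm to (81, 22), tracking rows (r, s, t) with s·81 + t·22 = r. Each division r_prev = q·r_cur + r_new produces the new row as (previous row) − q·(current row):
  row A: (81, 1, 0)   [1·81 + 0·22 = 81]
  row B: (22, 0, 1)   [0·81 + 1·22 = 22]
  81 = 3·22 + 15   → row C = row A − 3·row B = (15, 1, −3)   [check: 1·81 − 3·22 = 15]
  22 = 1·15 + 7   → row D = row B − 1·row C = (7, −1, 4)   [check: −1·81 + 4·22 = 7]
  15 = 2·7 + 1   → row E = row C − 2·row D = (1, 3, −11)   [check: 3·81 − 11·22 = 1]
  7 = 7·1 + 0   → remainder 0, stop. gcd = 1 (last nonzero row E).
The gcd is 1, so 22 is invertible mod 81. The last nonzero row gives 3·81 − 11·22 = 1, so t = −11. So 22^(−1) ≡ −11 ≡ 70 (mod 81). Verify: 22 · 70 = 1540 ≡ 1 (mod 81). ✓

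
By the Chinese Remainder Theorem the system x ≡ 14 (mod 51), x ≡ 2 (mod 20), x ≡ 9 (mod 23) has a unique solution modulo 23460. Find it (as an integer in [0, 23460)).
x ≡ 3482 (mod 23460); the representative in [0, 23460) is 3482

The moduli 51, 20, 23 are pairwise coprime, so by the CRT there is a unique solution mod 51·20·23 = 23460.
Solve by successive substitution. Start with x ≡ 14 (mod 51).
  Combine with x ≡ 2 (mod 20): write x = 14 + 51·t and require 14 + 51·t ≡ 2 (mod 20), i.e. 51·t ≡ 2 − 14 ≡ 8 (mod 20). Since 51^(−1) ≡ 11 (mod 20) (51 ≡ 11 (mod 20)), t ≡ 11·8 ≡ 8 (mod 20). So x ≡ 14 + 51·8 = 422 (mod 1020).
  Combine with x ≡ 9 (mod 23): write x = 422 + 1020·t and require 422 + 1020·t ≡ 9 (mod 23), i.e. 1020·t ≡ 9 − 422 ≡ 1 (mod 23). Since 1020^(−1) ≡ 3 (mod 23) (1020 ≡ 8 (mod 23)), t ≡ 3·1 ≡ 3 (mod 23). So x ≡ 422 + 1020·3 = 3482 (mod 23460).
Unique solution in [0, 23460): x = 3482.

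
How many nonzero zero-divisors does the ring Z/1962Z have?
In Z/1962Z each nonzero element is either a unit (gcd with 1962 is 1) or a zero-divisor (gcd > 1). The number of units is φ(1962): factorise 1962 = 2 · 3^2 · 109, so φ(1962) = (2 − 1) · (3^2 − 3^1) · (109 − 1) = 1 · 6 · 108 = 648. The nonzero elements number 1962 − 1 = 1961. Hence the nonzero zero-divisors number 1961 − 648 = 1313.

Final answer: Z/1962Z has 1313 nonzero zero-divisors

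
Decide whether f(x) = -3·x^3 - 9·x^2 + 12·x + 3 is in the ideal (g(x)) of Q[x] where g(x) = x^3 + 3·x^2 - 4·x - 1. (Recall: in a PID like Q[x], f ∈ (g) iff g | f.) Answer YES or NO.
In Q[x] the ideal (g) consists of all multiples of g, so f ∈ (g) iff g | f, i.e. iff the remainder of f on division by g is 0. Divide f by g (g is monic, so eliminate the leading term of the running remainder at each step):
  leading term -3·x^3: subtract (-3)·g(x) = -3·x^3 - 9·x^2 + 12·x + 3, leaving 0
The remainder is 0, so f(x) = g(x) · h(x) with h(x) = -3. Hence g | f, i.e. f ∈ (g).

Final answer: YES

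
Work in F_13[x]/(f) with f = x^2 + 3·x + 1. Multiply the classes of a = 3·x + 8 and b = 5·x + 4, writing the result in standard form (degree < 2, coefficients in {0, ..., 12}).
a · b ≡ 7·x + 4 (mod f(x))

Multiply as integer polynomials: a · b = 15·x^2 + 52·x + 32. Reducing coefficients mod 13: a · b ≡ 2·x^2 + 6. Now divide by f(x) = x^2 + 3·x + 1 in F_13[x], eliminating the leading term at each step:
  leading term 2·x^2: subtract (2)·f(x) = 2·x^2 + 6·x + 2, leaving 7·x + 4 (coefficients mod 13)
The degree is now < 2, so this is the remainder. Hence a · b ≡ 7·x + 4 in F_13[x]/(f).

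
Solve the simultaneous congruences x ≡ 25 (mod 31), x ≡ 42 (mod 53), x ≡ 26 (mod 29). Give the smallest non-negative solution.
x ≡ 11278 (mod 47647); the representative in [0, 47647) is 11278

The moduli 31, 53, 29 are pairwise coprime, so by the CRT there is a unique solution mod 31·53·29 = 47647.
Solve by successive substitution. Start with x ≡ 25 (mod 31).
  Combine with x ≡ 42 (mod 53): write x = 25 + 31·t and require 25 + 31·t ≡ 42 (mod 53), i.e. 31·t ≡ 42 − 25 ≡ 17 (mod 53). Since 31^(−1) ≡ 12 (mod 53), t ≡ 12·17 ≡ 45 (mod 53). So x ≡ 25 + 31·45 = 1420 (mod 1643).
  Combine with x ≡ 26 (mod 29): write x = 1420 + 1643·t and require 1420 + 1643·t ≡ 26 (mod 29), i.e. 1643·t ≡ 26 − 1420 ≡ 27 (mod 29). Since 1643^(−1) ≡ 26 (mod 29) (1643 ≡ 19 (mod 29)), t ≡ 26·27 ≡ 6 (mod 29). So x ≡ 1420 + 1643·6 = 11278 (mod 47647).
Unique solution in [0, 47647): x = 11278.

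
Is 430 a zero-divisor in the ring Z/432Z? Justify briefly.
gcd(430, 432) = 2 > 1, so 430 is not a unit in Z/432Z. In Z/nZ every nonzero non-unit is a zero-divisor: explicitly, take b = 432/gcd = 216 ≠ 0 (mod 432); then 430·216 = 92880 = 215·432, i.e. 430·216 ≡ 0 (mod 432). So 430 is a zero-divisor.

Final answer: YES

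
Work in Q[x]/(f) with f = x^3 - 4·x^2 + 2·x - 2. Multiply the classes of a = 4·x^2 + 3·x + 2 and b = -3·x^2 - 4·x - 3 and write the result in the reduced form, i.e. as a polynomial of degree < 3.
a · b ≡ -298·x^2 + 105·x - 152 (mod f(x))

First multiply in Q[x] without reducing: a · b = -12·x^4 - 25·x^3 - 30·x^2 - 17·x - 6. Now divide by f(x) = x^3 - 4·x^2 + 2·x - 2, eliminating the leading term at each step:
  leading term -12·x^4: subtract (-12·x)·f(x) = -12·x^4 + 48·x^3 - 24·x^2 + 24·x, leaving -73·x^3 - 6·x^2 - 41·x - 6
  leading term -73·x^3: subtract (-73)·f(x) = -73·x^3 + 292·x^2 - 146·x + 146, leaving -298·x^2 + 105·x - 152
The degree is now < 3, so this is the remainder. Hence a · b ≡ -298·x^2 + 105·x - 152 in Q[x]/(f).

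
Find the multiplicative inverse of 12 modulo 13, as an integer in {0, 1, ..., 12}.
Apply the extended Euclidean algorithm to (13, 12), tracking rows (r, s, t) with s·13 + t·12 = r. Each division r_prev = q·r_cur + r_new produces the new row as (previous row) − q·(current row):
  row A: (13, 1, 0)   [1·13 + 0·12 = 13]
  row B: (12, 0, 1)   [0·13 + 1·12 = 12]
  13 = 1·12 + 1   → row C = row A − 1·row B = (1, 1, −1)   [check: 1·13 − 1·12 = 1]
  12 = 12·1 + 0   → remainder 0, stop. gcd = 1 (last nonzero row C).
The gcd is 1, so 12 is invertible mod 13. The last nonzero row gives 1·13 − 1·12 = 1, so t = −1. So 12^(−1) ≡ −1 ≡ 12 (mod 13). Verify: 12 · 12 = 144 ≡ 1 (mod 13). ✓

Final answer: 12^(−1) ≡ 12 (mod 13)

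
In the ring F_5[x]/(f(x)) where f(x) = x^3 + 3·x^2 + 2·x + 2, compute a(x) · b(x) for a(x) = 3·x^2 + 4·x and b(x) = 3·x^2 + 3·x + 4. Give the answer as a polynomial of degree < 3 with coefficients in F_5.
Multiply as integer polynomials: a · b = 9·x^4 + 21·x^3 + 24·x^2 + 16·x. Reducing coefficients mod 5: a · b ≡ 4·x^4 + x^3 + 4·x^2 + x. Now divide by f(x) = x^3 + 3·x^2 + 2·x + 2 in F_5[x], eliminating the leading term at each step:
  leading term 4·x^4: subtract (4·x)·f(x) = 4·x^4 + 2·x^3 + 3·x^2 + 3·x, leaving 4·x^3 + x^2 + 3·x (coefficients mod 5)
  leading term 4·x^3: subtract (4)·f(x) = 4·x^3 + 2·x^2 + 3·x + 3, leaving 4·x^2 + 2 (coefficients mod 5)
The degree is now < 3, so this is the remainder. Hence a · b ≡ 4·x^2 + 2 in F_5[x]/(f).

Final answer: a · b ≡ 4·x^2 + 2 (mod f(x))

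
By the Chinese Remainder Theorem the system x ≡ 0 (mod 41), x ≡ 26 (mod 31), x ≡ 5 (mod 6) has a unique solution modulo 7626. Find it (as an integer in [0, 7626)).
The moduli 41, 31, 6 are pairwise coprime, so by the CRT there is a unique solution mod 41·31·6 = 7626.
Solve by successive substitution. Start with x ≡ 0 (mod 41).
  Combine with x ≡ 26 (mod 31): write x = 41·t and require 41·t ≡ 26 (mod 31). Since 41^(−1) ≡ 28 (mod 31) (41 ≡ 10 (mod 31)), t ≡ 28·26 ≡ 15 (mod 31). So x ≡ 41·15 = 615 (mod 1271).
  Combine with x ≡ 5 (mod 6): write x = 615 + 1271·t and require 615 + 1271·t ≡ 5 (mod 6), i.e. 1271·t ≡ 5 − 615 ≡ 2 (mod 6). Since 1271^(−1) ≡ 5 (mod 6) (1271 ≡ 5 (mod 6)), t ≡ 5·2 ≡ 4 (mod 6). So x ≡ 615 + 1271·4 = 5699 (mod 7626).
Unique solution in [0, 7626): x = 5699.

Final answer: x ≡ 5699 (mod 7626); the representative in [0, 7626) is 5699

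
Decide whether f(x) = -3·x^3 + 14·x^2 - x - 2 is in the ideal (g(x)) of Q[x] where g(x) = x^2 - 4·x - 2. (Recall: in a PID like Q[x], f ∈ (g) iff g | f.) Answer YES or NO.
NO

In Q[x] the ideal (g) consists of all multiples of g, so f ∈ (g) iff g | f, i.e. iff the remainder of f on division by g is 0. Divide f by g (g is monic, so eliminate the leading term of the running remainder at each step):
  leading term -3·x^3: subtract (-3·x)·g(x) = -3·x^3 + 12·x^2 + 6·x, leaving 2·x^2 - 7·x - 2
  leading term 2·x^2: subtract (2)·g(x) = 2·x^2 - 8·x - 4, leaving x + 2
The remainder r(x) = x + 2 ≠ 0 (and deg r < deg g), so g ∤ f, i.e. f ∉ (g).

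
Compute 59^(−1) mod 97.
59^(−1) ≡ 74 (mod 97)

Apply the extended Euclidean algorithm to (97, 59), tracking rows (r, s, t) with s·97 + t·59 = r. Each division r_prev = q·r_cur + r_new produces the new row as (previous row) − q·(current row):
  row A: (97, 1, 0)   [1·97 + 0·59 = 97]
  row B: (59, 0, 1)   [0·97 + 1·59 = 59]
  97 = 1·59 + 38   → row C = row A − 1·row B = (38, 1, −1)   [check: 1·97 − 1·59 = 38]
  59 = 1·38 + 21   → row D = row B − 1·row C = (21, −1, 2)   [check: −1·97 + 2·59 = 21]
  38 = 1·21 + 17   → row E = row C − 1·row D = (17, 2, −3)   [check: 2·97 − 3·59 = 17]
  21 = 1·17 + 4   → row F = row D − 1·row E = (4, −3, 5)   [check: −3·97 + 5·59 = 4]
  17 = 4·4 + 1   → row G = row E − 4·row F = (1, 14, −23)   [check: 14·97 − 23·59 = 1]
  4 = 4·1 + 0   → remainder 0, stop. gcd = 1 (last nonzero row G).
The gcd is 1, so 59 is invertible mod 97. The last nonzero row gives 14·97 − 23·59 = 1, so t = −23. So 59^(−1) ≡ −23 ≡ 74 (mod 97). Verify: 59 · 74 = 4366 ≡ 1 (mod 97). ✓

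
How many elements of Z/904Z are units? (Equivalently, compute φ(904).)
An element a ∈ Z/904Z is a unit iff gcd(a, 904) = 1, so the number of units is φ(904). φ is multiplicative, with φ(p^e) = p^e − p^(e−1). Factorise 904 = 2^3 · 113. Then
  φ(904) = (2^3 − 2^2) · (113 − 1) = 4 · 112 = 448.

Final answer: Z/904Z has φ(904) = 448 units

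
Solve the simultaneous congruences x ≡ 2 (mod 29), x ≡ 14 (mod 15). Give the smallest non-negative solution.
x ≡ 89 (mod 435); the representative in [0, 435) is 89

The moduli 29, 15 are pairwise coprime, so by the CRT there is a unique solution mod 29·15 = 435.
Solve by successive substitution. Start with x ≡ 2 (mod 29).
  Combine with x ≡ 14 (mod 15): write x = 2 + 29·t and require 2 + 29·t ≡ 14 (mod 15), i.e. 29·t ≡ 14 − 2 ≡ 12 (mod 15). Since 29^(−1) ≡ 14 (mod 15) (29 ≡ 14 (mod 15)), t ≡ 14·12 ≡ 3 (mod 15). So x ≡ 2 + 29·3 = 89 (mod 435).
Unique solution in [0, 435): x = 89.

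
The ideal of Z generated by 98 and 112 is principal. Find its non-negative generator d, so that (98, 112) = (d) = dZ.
In the PID Z, (a, b) is generated by gcd(a, b). Compute gcd(112, 98) with the extended Euclidean algorithm, tracking rows (r, s, t) with s·112 + t·98 = r:
  row A: (112, 1, 0)   [1·112 + 0·98 = 112]
  row B: (98, 0, 1)   [0·112 + 1·98 = 98]
  112 = 1·98 + 14   → row C = row A − 1·row B = (14, 1, −1)   [check: 1·112 − 1·98 = 14]
  98 = 7·14 + 0   → remainder 0, stop. gcd = 14 (last nonzero row C).
So gcd(98, 112) = 14, with Bézout identity 1·112 − 1·98 = 14. Containment (⊇): the Bézout identity exhibits 14 as an element of (98, 112), giving (14) ⊆ (98, 112). Containment (⊆): since 14 | 98 and 14 | 112 (98 = 14·7, 112 = 14·8), every Z-linear combination of 98 and 112 is divisible by 14, so (98, 112) ⊆ (14). Therefore (98, 112) = (14), d = 14.

Final answer: (98, 112) = (14); d = 14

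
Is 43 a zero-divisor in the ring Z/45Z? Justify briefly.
NO

gcd(43, 45) = 1, so 43 is a unit in Z/45Z (it has a multiplicative inverse). A unit cannot be a zero-divisor: if 43·b ≡ 0 then multiplying both sides by 43^(−1) gives b ≡ 0. So 43 is not a zero-divisor.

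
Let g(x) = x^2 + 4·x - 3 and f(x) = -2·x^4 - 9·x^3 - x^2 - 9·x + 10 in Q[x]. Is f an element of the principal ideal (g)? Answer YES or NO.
In Q[x] the ideal (g) consists of all multiples of g, so f ∈ (g) iff g | f, i.e. iff the remainder of f on division by g is 0. Divide f by g (g is monic, so eliminate the leading term of the running remainder at each step):
  leading term -2·x^4: subtract (-2·x^2)·g(x) = -2·x^4 - 8·x^3 + 6·x^2, leaving -x^3 - 7·x^2 - 9·x + 10
  leading term -x^3: subtract (-x)·g(x) = -x^3 - 4·x^2 + 3·x, leaving -3·x^2 - 12·x + 10
  leading term -3·x^2: subtract (-3)·g(x) = -3·x^2 - 12·x + 9, leaving 1
The remainder r(x) = 1 ≠ 0 (and deg r < deg g), so g ∤ f, i.e. f ∉ (g).

Final answer: NO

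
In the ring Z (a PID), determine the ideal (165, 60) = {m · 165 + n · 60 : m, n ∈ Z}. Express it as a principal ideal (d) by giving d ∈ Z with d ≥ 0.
In the PID Z, (a, b) is generated by gcd(a, b). Compute gcd(165, 60) with the extended Euclidean algorithm, tracking rows (r, s, t) with s·165 + t·60 = r:
  row A: (165, 1, 0)   [1·165 + 0·60 = 165]
  row B: (60, 0, 1)   [0·165 + 1·60 = 60]
  165 = 2·60 + 45   → row C = row A − 2·row B = (45, 1, −2)   [check: 1·165 − 2·60 = 45]
  60 = 1·45 + 15   → row D = row B − 1·row C = (15, −1, 3)   [check: −1·165 + 3·60 = 15]
  45 = 3·15 + 0   → remainder 0, stop. gcd = 15 (last nonzero row D).
So gcd(165, 60) = 15, with Bézout identity −1·165 + 3·60 = 15. Containment (⊇): the Bézout identity exhibits 15 as an element of (165, 60), giving (15) ⊆ (165, 60). Containment (⊆): since 15 | 165 and 15 | 60 (165 = 15·11, 60 = 15·4), every Z-linear combination of 165 and 60 is divisible by 15, so (165, 60) ⊆ (15). Therefore (165, 60) = (15), d = 15.

Final answer: (165, 60) = (15); d = 15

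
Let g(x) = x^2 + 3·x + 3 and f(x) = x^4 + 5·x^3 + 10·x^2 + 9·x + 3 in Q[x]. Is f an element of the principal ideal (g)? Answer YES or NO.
YES

In Q[x] the ideal (g) consists of all multiples of g, so f ∈ (g) iff g | f, i.e. iff the remainder of f on division by g is 0. Divide f by g (g is monic, so eliminate the leading term of the running remainder at each step):
  leading term x^4: subtract (x^2)·g(x) = x^4 + 3·x^3 + 3·x^2, leaving 2·x^3 + 7·x^2 + 9·x + 3
  leading term 2·x^3: subtract (2·x)·g(x) = 2·x^3 + 6·x^2 + 6·x, leaving x^2 + 3·x + 3
  leading term x^2: subtract (1)·g(x) = x^2 + 3·x + 3, leaving 0
The remainder is 0, so f(x) = g(x) · h(x) with h(x) = x^2 + 2·x + 1. Hence g | f, i.e. f ∈ (g).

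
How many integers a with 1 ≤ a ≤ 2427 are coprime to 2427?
1616

The number of a ∈ {1, ..., 2427} with gcd(a, 2427) = 1 is by definition Euler's totient φ(2427). φ is multiplicative, with φ(p^e) = p^e − p^(e−1). Factorise 2427 = 3 · 809. Then
  φ(2427) = (3 − 1) · (809 − 1) = 2 · 808 = 1616.
So there are 1616 such integers.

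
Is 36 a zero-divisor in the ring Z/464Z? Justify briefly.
YES

gcd(36, 464) = 4 > 1, so 36 is not a unit in Z/464Z. In Z/nZ every nonzero non-unit is a zero-divisor: explicitly, take b = 464/gcd = 116 ≠ 0 (mod 464); then 36·116 = 4176 = 9·464, i.e. 36·116 ≡ 0 (mod 464). So 36 is a zero-divisor.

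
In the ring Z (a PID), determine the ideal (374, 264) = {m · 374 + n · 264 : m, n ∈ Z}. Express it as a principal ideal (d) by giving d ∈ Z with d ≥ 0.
In the PID Z, (a, b) is generated by gcd(a, b). Compute gcd(374, 264) with the extended Euclidean algorithm, tracking rows (r, s, t) with s·374 + t·264 = r:
  row A: (374, 1, 0)   [1·374 + 0·264 = 374]
  row B: (264, 0, 1)   [0·374 + 1·264 = 264]
  374 = 1·264 + 110   → row C = row A − 1·row B = (110, 1, −1)   [check: 1·374 − 1·264 = 110]
  264 = 2·110 + 44   → row D = row B − 2·row C = (44, −2, 3)   [check: −2·374 + 3·264 = 44]
  110 = 2·44 + 22   → row E = row C − 2·row D = (22, 5, −7)   [check: 5·374 − 7·264 = 22]
  44 = 2·22 + 0   → remainder 0, stop. gcd = 22 (last nonzero row E).
So gcd(374, 264) = 22, with Bézout identity 5·374 − 7·264 = 22. Containment (⊇): the Bézout identity exhibits 22 as an element of (374, 264), giving (22) ⊆ (374, 264). Containment (⊆): since 22 | 374 and 22 | 264 (374 = 22·17, 264 = 22·12), every Z-linear combination of 374 and 264 is divisible by 22, so (374, 264) ⊆ (22). Therefore (374, 264) = (22), d = 22.

Final answer: (374, 264) = (22); d = 22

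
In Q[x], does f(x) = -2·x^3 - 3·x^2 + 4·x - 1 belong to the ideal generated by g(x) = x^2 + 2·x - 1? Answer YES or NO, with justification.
In Q[x] the ideal (g) consists of all multiples of g, so f ∈ (g) iff g | f, i.e. iff the remainder of f on division by g is 0. Divide f by g (g is monic, so eliminate the leading term of the running remainder at each step):
  leading term -2·x^3: subtract (-2·x)·g(x) = -2·x^3 - 4·x^2 + 2·x, leaving x^2 + 2·x - 1
  leading term x^2: subtract (1)·g(x) = x^2 + 2·x - 1, leaving 0
The remainder is 0, so f(x) = g(x) · h(x) with h(x) = 1 - 2·x. Hence g | f, i.e. f ∈ (g).

Final answer: YES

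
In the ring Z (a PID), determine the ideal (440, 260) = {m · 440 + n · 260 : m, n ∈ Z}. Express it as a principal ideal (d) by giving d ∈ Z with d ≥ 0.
(440, 260) = (20); d = 20

In the PID Z, (a, b) is generated by gcd(a, b). Compute gcd(440, 260) with the extended Euclidean algorithm, tracking rows (r, s, t) with s·440 + t·260 = r:
  row A: (440, 1, 0)   [1·440 + 0·260 = 440]
  row B: (260, 0, 1)   [0·440 + 1·260 = 260]
  440 = 1·260 + 180   → row C = row A − 1·row B = (180, 1, −1)   [check: 1·440 − 1·260 = 180]
  260 = 1·180 + 80   → row D = row B − 1·row C = (80, −1, 2)   [check: −1·440 + 2·260 = 80]
  180 = 2·80 + 20   → row E = row C − 2·row D = (20, 3, −5)   [check: 3·440 − 5·260 = 20]
  80 = 4·20 + 0   → remainder 0, stop. gcd = 20 (last nonzero row E).
So gcd(440, 260) = 20, with Bézout identity 3·440 − 5·260 = 20. Containment (⊇): the Bézout identity exhibits 20 as an element of (440, 260), giving (20) ⊆ (440, 260). Containment (⊆): since 20 | 440 and 20 | 260 (440 = 20·22, 260 = 20·13), every Z-linear combination of 440 and 260 is divisible by 20, so (440, 260) ⊆ (20). Therefore (440, 260) = (20), d = 20.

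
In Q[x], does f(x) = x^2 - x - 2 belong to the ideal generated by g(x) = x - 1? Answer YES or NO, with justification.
NO

In Q[x] the ideal (g) consists of all multiples of g, so f ∈ (g) iff g | f, i.e. iff the remainder of f on division by g is 0. Divide f by g (g is monic, so eliminate the leading term of the running remainder at each step):
  leading term x^2: subtract (x)·g(x) = x^2 - x, leaving -2
The remainder r(x) = -2 ≠ 0 (and deg r < deg g), so g ∤ f, i.e. f ∉ (g).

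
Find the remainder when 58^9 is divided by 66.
4

Use repeated squaring. Binary(9) = 1001. Walk through the bits of the exponent 9 left-to-right: at each bit after the leading one, square the running value, then multiply by 58 if the bit is 1 (always reducing mod 66):
  bit 1 = 1 (leading): start with 58.
  bit 2 = 0: square 58^2 = 3364 ≡ 64 (mod 66).
  bit 3 = 0: square 64^2 = 4096 ≡ 4 (mod 66).
  bit 4 = 1: square 4^2 = 16; bit is 1, so multiply 16·58 = 928 ≡ 4 (mod 66).
Final value: 58^9 ≡ 4 (mod 66).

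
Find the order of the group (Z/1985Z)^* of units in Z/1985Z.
(Z/1985Z)^* consists of the classes a with gcd(a, 1985) = 1, so its order is φ(1985). φ is multiplicative, with φ(p^e) = p^e − p^(e−1). Factorise 1985 = 5 · 397. Then
  φ(1985) = (5 − 1) · (397 − 1) = 4 · 396 = 1584.
Thus |(Z/1985Z)^*| = 1584.

Final answer: |(Z/1985Z)^*| = 1584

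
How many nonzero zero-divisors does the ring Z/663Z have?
Z/663Z has 278 nonzero zero-divisors

In Z/663Z each nonzero element is either a unit (gcd with 663 is 1) or a zero-divisor (gcd > 1). The number of units is φ(663): factorise 663 = 3 · 13 · 17, so φ(663) = (3 − 1) · (13 − 1) · (17 − 1) = 2 · 12 · 16 = 384. The nonzero elements number 663 − 1 = 662. Hence the nonzero zero-divisors number 662 − 384 = 278.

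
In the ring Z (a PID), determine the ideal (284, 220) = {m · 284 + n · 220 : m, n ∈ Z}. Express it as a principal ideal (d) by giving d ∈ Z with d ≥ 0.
In the PID Z, (a, b) is generated by gcd(a, b). Compute gcd(284, 220) with the extended Euclidean algorithm, tracking rows (r, s, t) with s·284 + t·220 = r:
  row A: (284, 1, 0)   [1·284 + 0·220 = 284]
  row B: (220, 0, 1)   [0·284 + 1·220 = 220]
  284 = 1·220 + 64   → row C = row A − 1·row B = (64, 1, −1)   [check: 1·284 − 1·220 = 64]
  220 = 3·64 + 28   → row D = row B − 3·row C = (28, −3, 4)   [check: −3·284 + 4·220 = 28]
  64 = 2·28 + 8   → row E = row C − 2·row D = (8, 7, −9)   [check: 7·284 − 9·220 = 8]
  28 = 3·8 + 4   → row F = row D − 3·row E = (4, −24, 31)   [check: −24·284 + 31·220 = 4]
  8 = 2·4 + 0   → remainder 0, stop. gcd = 4 (last nonzero row F).
So gcd(284, 220) = 4, with Bézout identity −24·284 + 31·220 = 4. Containment (⊇): the Bézout identity exhibits 4 as an element of (284, 220), giving (4) ⊆ (284, 220). Containment (⊆): since 4 | 284 and 4 | 220 (284 = 4·71, 220 = 4·55), every Z-linear combination of 284 and 220 is divisible by 4, so (284, 220) ⊆ (4). Therefore (284, 220) = (4), d = 4.

Final answer: (284, 220) = (4); d = 4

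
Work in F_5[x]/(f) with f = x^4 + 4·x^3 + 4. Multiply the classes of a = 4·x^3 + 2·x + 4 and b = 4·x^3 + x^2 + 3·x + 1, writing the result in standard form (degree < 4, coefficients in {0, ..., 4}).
Multiply as integer polynomials: a · b = 16·x^6 + 4·x^5 + 20·x^4 + 22·x^3 + 10·x^2 + 14·x + 4. Reducing coefficients mod 5: a · b ≡ x^6 + 4·x^5 + 2·x^3 + 4·x + 4. Now divide by f(x) = x^4 + 4·x^3 + 4 in F_5[x], eliminating the leading term at each step:
  leading term x^6: subtract (x^2)·f(x) = x^6 + 4·x^5 + 4·x^2, leaving 2·x^3 + x^2 + 4·x + 4 (coefficients mod 5)
The degree is now < 4, so this is the remainder. Hence a · b ≡ 2·x^3 + x^2 + 4·x + 4 in F_5[x]/(f).

Final answer: a · b ≡ 2·x^3 + x^2 + 4·x + 4 (mod f(x))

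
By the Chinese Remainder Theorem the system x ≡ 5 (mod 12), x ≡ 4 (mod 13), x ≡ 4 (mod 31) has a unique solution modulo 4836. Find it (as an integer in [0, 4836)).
x ≡ 2825 (mod 4836); the representative in [0, 4836) is 2825

The moduli 12, 13, 31 are pairwise coprime, so by the CRT there is a unique solution mod 12·13·31 = 4836.
Solve by successive substitution. Start with x ≡ 5 (mod 12).
  Combine with x ≡ 4 (mod 13): write x = 5 + 12·t and require 5 + 12·t ≡ 4 (mod 13), i.e. 12·t ≡ 4 − 5 ≡ 12 (mod 13). Since 12^(−1) ≡ 12 (mod 13), t ≡ 12·12 ≡ 1 (mod 13). So x ≡ 5 + 12·1 = 17 (mod 156).
  Combine with x ≡ 4 (mod 31): write x = 17 + 156·t and require 17 + 156·t ≡ 4 (mod 31), i.e. 156·t ≡ 4 − 17 ≡ 18 (mod 31). Since 156^(−1) ≡ 1 (mod 31) (156 ≡ 1 (mod 31)), t ≡ 1·18 ≡ 18 (mod 31). So x ≡ 17 + 156·18 = 2825 (mod 4836).
Unique solution in [0, 4836): x = 2825.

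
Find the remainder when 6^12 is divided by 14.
8

Use repeated squaring. Binary(12) = 1100. Walk through the bits of the exponent 12 left-to-right: at each bit after the leading one, square the running value, then multiply by 6 if the bit is 1 (always reducing mod 14):
  bit 1 = 1 (leading): start with 6.
  bit 2 = 1: square 6^2 = 36 ≡ 8; bit is 1, so multiply 8·6 = 48 ≡ 6 (mod 14).
  bit 3 = 0: square 6^2 = 36 ≡ 8 (mod 14).
  bit 4 = 0: square 8^2 = 64 ≡ 8 (mod 14).
Final value: 6^12 ≡ 8 (mod 14).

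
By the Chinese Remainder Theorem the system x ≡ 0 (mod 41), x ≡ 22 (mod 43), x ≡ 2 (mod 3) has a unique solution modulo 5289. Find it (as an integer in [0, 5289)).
The moduli 41, 43, 3 are pairwise coprime, so by the CRT there is a unique solution mod 41·43·3 = 5289.
Solve by successive substitution. Start with x ≡ 0 (mod 41).
  Combine with x ≡ 22 (mod 43): write x = 41·t and require 41·t ≡ 22 (mod 43). Since 41^(−1) ≡ 21 (mod 43), t ≡ 21·22 ≡ 32 (mod 43). So x ≡ 41·32 = 1312 (mod 1763).
  Combine with x ≡ 2 (mod 3): write x = 1312 + 1763·t and require 1312 + 1763·t ≡ 2 (mod 3), i.e. 1763·t ≡ 2 − 1312 ≡ 1 (mod 3). Since 1763^(−1) ≡ 2 (mod 3) (1763 ≡ 2 (mod 3)), t ≡ 2·1 ≡ 2 (mod 3). So x ≡ 1312 + 1763·2 = 4838 (mod 5289).
Unique solution in [0, 5289): x = 4838.

Final answer: x ≡ 4838 (mod 5289); the representative in [0, 5289) is 4838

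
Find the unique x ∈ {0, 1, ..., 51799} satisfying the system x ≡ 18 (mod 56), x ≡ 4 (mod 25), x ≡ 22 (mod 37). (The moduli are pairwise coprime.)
x ≡ 8754 (mod 51800); the representative in [0, 51800) is 8754

The moduli 56, 25, 37 are pairwise coprime, so by the CRT there is a unique solution mod 56·25·37 = 51800.
Solve by successive substitution. Start with x ≡ 18 (mod 56).
  Combine with x ≡ 4 (mod 25): write x = 18 + 56·t and require 18 + 56·t ≡ 4 (mod 25), i.e. 56·t ≡ 4 − 18 ≡ 11 (mod 25). Since 56^(−1) ≡ 21 (mod 25) (56 ≡ 6 (mod 25)), t ≡ 21·11 ≡ 6 (mod 25). So x ≡ 18 + 56·6 = 354 (mod 1400).
  Combine with x ≡ 22 (mod 37): write x = 354 + 1400·t and require 354 + 1400·t ≡ 22 (mod 37), i.e. 1400·t ≡ 22 − 354 ≡ 1 (mod 37). Since 1400^(−1) ≡ 6 (mod 37) (1400 ≡ 31 (mod 37)), t ≡ 6·1 ≡ 6 (mod 37). So x ≡ 354 + 1400·6 = 8754 (mod 51800).
Unique solution in [0, 51800): x = 8754.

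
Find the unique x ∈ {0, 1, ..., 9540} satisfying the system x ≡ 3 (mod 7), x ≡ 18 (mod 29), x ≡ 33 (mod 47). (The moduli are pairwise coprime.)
x ≡ 5673 (mod 9541); the representative in [0, 9541) is 5673

The moduli 7, 29, 47 are pairwise coprime, so by the CRT there is a unique solution mod 7·29·47 = 9541.
Solve by successive substitution. Start with x ≡ 3 (mod 7).
  Combine with x ≡ 18 (mod 29): write x = 3 + 7·t and require 3 + 7·t ≡ 18 (mod 29), i.e. 7·t ≡ 18 − 3 ≡ 15 (mod 29). Since 7^(−1) ≡ 25 (mod 29), t ≡ 25·15 ≡ 27 (mod 29). So x ≡ 3 + 7·27 = 192 (mod 203).
  Combine with x ≡ 33 (mod 47): write x = 192 + 203·t and require 192 + 203·t ≡ 33 (mod 47), i.e. 203·t ≡ 33 − 192 ≡ 29 (mod 47). Since 203^(−1) ≡ 22 (mod 47) (203 ≡ 15 (mod 47)), t ≡ 22·29 ≡ 27 (mod 47). So x ≡ 192 + 203·27 = 5673 (mod 9541).
Unique solution in [0, 9541): x = 5673.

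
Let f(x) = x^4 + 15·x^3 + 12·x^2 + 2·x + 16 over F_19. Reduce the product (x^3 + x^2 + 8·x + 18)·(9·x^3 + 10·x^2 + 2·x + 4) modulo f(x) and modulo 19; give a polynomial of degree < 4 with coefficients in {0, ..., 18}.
a · b ≡ 12·x^3 + 7·x^2 + 12·x + 14 (mod f(x))

Multiply as integer polynomials: a · b = 9·x^6 + 19·x^5 + 84·x^4 + 248·x^3 + 200·x^2 + 68·x + 72. Reducing coefficients mod 19: a · b ≡ 9·x^6 + 8·x^4 + x^3 + 10·x^2 + 11·x + 15. Now divide by f(x) = x^4 + 15·x^3 + 12·x^2 + 2·x + 16 in F_19[x], eliminating the leading term at each step:
  leading term 9·x^6: subtract (9·x^2)·f(x) = 9·x^6 + 2·x^5 + 13·x^4 + 18·x^3 + 11·x^2, leaving 17·x^5 + 14·x^4 + 2·x^3 + 18·x^2 + 11·x + 15 (coefficients mod 19)
  leading term 17·x^5: subtract (17·x)·f(x) = 17·x^5 + 8·x^4 + 14·x^3 + 15·x^2 + 6·x, leaving 6·x^4 + 7·x^3 + 3·x^2 + 5·x + 15 (coefficients mod 19)
  leading term 6·x^4: subtract (6)·f(x) = 6·x^4 + 14·x^3 + 15·x^2 + 12·x + 1, leaving 12·x^3 + 7·x^2 + 12·x + 14 (coefficients mod 19)
The degree is now < 4, so this is the remainder. Hence a · b ≡ 12·x^3 + 7·x^2 + 12·x + 14 in F_19[x]/(f).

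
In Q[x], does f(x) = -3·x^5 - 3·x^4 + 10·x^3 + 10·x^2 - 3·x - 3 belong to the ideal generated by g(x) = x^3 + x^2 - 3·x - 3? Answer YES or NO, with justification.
In Q[x] the ideal (g) consists of all multiples of g, so f ∈ (g) iff g | f, i.e. iff the remainder of f on division by g is 0. Divide f by g (g is monic, so eliminate the leading term of the running remainder at each step):
  leading term -3·x^5: subtract (-3·x^2)·g(x) = -3·x^5 - 3·x^4 + 9·x^3 + 9·x^2, leaving x^3 + x^2 - 3·x - 3
  leading term x^3: subtract (1)·g(x) = x^3 + x^2 - 3·x - 3, leaving 0
The remainder is 0, so f(x) = g(x) · h(x) with h(x) = 1 - 3·x^2. Hence g | f, i.e. f ∈ (g).

Final answer: YES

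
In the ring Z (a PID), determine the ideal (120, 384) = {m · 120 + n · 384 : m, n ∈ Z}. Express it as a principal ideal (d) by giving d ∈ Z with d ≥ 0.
(120, 384) = (24); d = 24

In the PID Z, (a, b) is generated by gcd(a, b). Compute gcd(384, 120) with the extended Euclidean algorithm, tracking rows (r, s, t) with s·384 + t·120 = r:
  row A: (384, 1, 0)   [1·384 + 0·120 = 384]
  row B: (120, 0, 1)   [0·384 + 1·120 = 120]
  384 = 3·120 + 24   → row C = row A − 3·row B = (24, 1, −3)   [check: 1·384 − 3·120 = 24]
  120 = 5·24 + 0   → remainder 0, stop. gcd = 24 (last nonzero row C).
So gcd(120, 384) = 24, with Bézout identity 1·384 − 3·120 = 24. Containment (⊇): the Bézout identity exhibits 24 as an element of (120, 384), giving (24) ⊆ (120, 384). Containment (⊆): since 24 | 120 and 24 | 384 (120 = 24·5, 384 = 24·16), every Z-linear combination of 120 and 384 is divisible by 24, so (120, 384) ⊆ (24). Therefore (120, 384) = (24), d = 24.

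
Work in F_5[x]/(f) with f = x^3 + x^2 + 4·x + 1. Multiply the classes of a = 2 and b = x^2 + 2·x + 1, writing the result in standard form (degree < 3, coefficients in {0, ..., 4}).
Multiply as integer polynomials: a · b = 2·x^2 + 4·x + 2. Reducing coefficients mod 5: a · b ≡ 2·x^2 + 4·x + 2. This already has degree < 3, so no reduction by f is needed. Hence a · b ≡ 2·x^2 + 4·x + 2 in F_5[x]/(f).

Final answer: a · b ≡ 2·x^2 + 4·x + 2 (mod f(x))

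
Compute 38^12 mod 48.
Use repeated squaring. Binary(12) = 1100. Walk through the bits of the exponent 12 left-to-right: at each bit after the leading one, square the running value, then multiply by 38 if the bit is 1 (always reducing mod 48):
  bit 1 = 1 (leading): start with 38.
  bit 2 = 1: square 38^2 = 1444 ≡ 4; bit is 1, so multiply 4·38 = 152 ≡ 8 (mod 48).
  bit 3 = 0: square 8^2 = 64 ≡ 16 (mod 48).
  bit 4 = 0: square 16^2 = 256 ≡ 16 (mod 48).
Final value: 38^12 ≡ 16 (mod 48).

Final answer: 16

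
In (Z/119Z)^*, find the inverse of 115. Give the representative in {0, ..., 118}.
115^(−1) ≡ 89 (mod 119)

Apply the extended Euclidean algorithm to (119, 115), tracking rows (r, s, t) with s·119 + t·115 = r. Each division r_prev = q·r_cur + r_new produces the new row as (previous row) − q·(current row):
  row A: (119, 1, 0)   [1·119 + 0·115 = 119]
  row B: (115, 0, 1)   [0·119 + 1·115 = 115]
  119 = 1·115 + 4   → row C = row A − 1·row B = (4, 1, −1)   [check: 1·119 − 1·115 = 4]
  115 = 28·4 + 3   → row D = row B − 28·row C = (3, −28, 29)   [check: −28·119 + 29·115 = 3]
  4 = 1·3 + 1   → row E = row C − 1·row D = (1, 29, −30)   [check: 29·119 − 30·115 = 1]
  3 = 3·1 + 0   → remainder 0, stop. gcd = 1 (last nonzero row E).
The gcd is 1, so 115 is invertible mod 119. The last nonzero row gives 29·119 − 30·115 = 1, so t = −30. So 115^(−1) ≡ −30 ≡ 89 (mod 119). Verify: 115 · 89 = 10235 ≡ 1 (mod 119). ✓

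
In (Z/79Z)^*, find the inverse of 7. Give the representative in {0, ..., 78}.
Apply the extended Euclidean algorithm to (79, 7), tracking rows (r, s, t) with s·79 + t·7 = r. Each division r_prev = q·r_cur + r_new produces the new row as (previous row) − q·(current row):
  row A: (79, 1, 0)   [1·79 + 0·7 = 79]
  row B: (7, 0, 1)   [0·79 + 1·7 = 7]
  79 = 11·7 + 2   → row C = row A − 11·row B = (2, 1, −11)   [check: 1·79 − 11·7 = 2]
  7 = 3·2 + 1   → row D = row B − 3·row C = (1, −3, 34)   [check: −3·79 + 34·7 = 1]
  2 = 2·1 + 0   → remainder 0, stop. gcd = 1 (last nonzero row D).
The gcd is 1, so 7 is invertible mod 79. The last nonzero row gives −3·79 + 34·7 = 1, so t = 34. So 7^(−1) ≡ 34 (mod 79). Verify: 7 · 34 = 238 ≡ 1 (mod 79). ✓

Final answer: 7^(−1) ≡ 34 (mod 79)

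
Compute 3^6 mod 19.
7

Use repeated squaring. Binary(6) = 110. Walk through the bits of the exponent 6 left-to-right: at each bit after the leading one, square the running value, then multiply by 3 if the bit is 1 (always reducing mod 19):
  bit 1 = 1 (leading): start with 3.
  bit 2 = 1: square 3^2 = 9; bit is 1, so multiply 9·3 = 27 ≡ 8 (mod 19).
  bit 3 = 0: square 8^2 = 64 ≡ 7 (mod 19).
Final value: 3^6 ≡ 7 (mod 19).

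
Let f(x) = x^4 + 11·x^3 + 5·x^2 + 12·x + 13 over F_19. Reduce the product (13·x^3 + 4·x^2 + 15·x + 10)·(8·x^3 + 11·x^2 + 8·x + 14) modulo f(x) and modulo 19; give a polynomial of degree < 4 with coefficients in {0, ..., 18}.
a · b ≡ 7·x^3 + 4·x^2 + 8·x + 15 (mod f(x))

Multiply as integer polynomials: a · b = 104·x^6 + 175·x^5 + 268·x^4 + 459·x^3 + 286·x^2 + 290·x + 140. Reducing coefficients mod 19: a · b ≡ 9·x^6 + 4·x^5 + 2·x^4 + 3·x^3 + x^2 + 5·x + 7. Now divide by f(x) = x^4 + 11·x^3 + 5·x^2 + 12·x + 13 in F_19[x], eliminating the leading term at each step:
  leading term 9·x^6: subtract (9·x^2)·f(x) = 9·x^6 + 4·x^5 + 7·x^4 + 13·x^3 + 3·x^2, leaving 14·x^4 + 9·x^3 + 17·x^2 + 5·x + 7 (coefficients mod 19)
  leading term 14·x^4: subtract (14)·f(x) = 14·x^4 + 2·x^3 + 13·x^2 + 16·x + 11, leaving 7·x^3 + 4·x^2 + 8·x + 15 (coefficients mod 19)
The degree is now < 4, so this is the remainder. Hence a · b ≡ 7·x^3 + 4·x^2 + 8·x + 15 in F_19[x]/(f).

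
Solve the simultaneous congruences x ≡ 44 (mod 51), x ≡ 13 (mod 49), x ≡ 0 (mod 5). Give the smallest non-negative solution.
The moduli 51, 49, 5 are pairwise coprime, so by the CRT there is a unique solution mod 51·49·5 = 12495.
Solve by successive substitution. Start with x ≡ 44 (mod 51).
  Combine with x ≡ 13 (mod 49): write x = 44 + 51·t and require 44 + 51·t ≡ 13 (mod 49), i.e. 51·t ≡ 13 − 44 ≡ 18 (mod 49). Since 51^(−1) ≡ 25 (mod 49) (51 ≡ 2 (mod 49)), t ≡ 25·18 ≡ 9 (mod 49). So x ≡ 44 + 51·9 = 503 (mod 2499).
  Combine with x ≡ 0 (mod 5): write x = 503 + 2499·t and require 503 + 2499·t ≡ 0 (mod 5), i.e. 2499·t ≡ 0 − 503 ≡ 2 (mod 5). Since 2499^(−1) ≡ 4 (mod 5) (2499 ≡ 4 (mod 5)), t ≡ 4·2 ≡ 3 (mod 5). So x ≡ 503 + 2499·3 = 8000 (mod 12495).
Unique solution in [0, 12495): x = 8000.

Final answer: x ≡ 8000 (mod 12495); the representative in [0, 12495) is 8000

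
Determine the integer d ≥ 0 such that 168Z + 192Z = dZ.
In the PID Z, (a, b) is generated by gcd(a, b). Compute gcd(192, 168) with the extended Euclidean algorithm, tracking rows (r, s, t) with s·192 + t·168 = r:
  row A: (192, 1, 0)   [1·192 + 0·168 = 192]
  row B: (168, 0, 1)   [0·192 + 1·168 = 168]
  192 = 1·168 + 24   → row C = row A − 1·row B = (24, 1, −1)   [check: 1·192 − 1·168 = 24]
  168 = 7·24 + 0   → remainder 0, stop. gcd = 24 (last nonzero row C).
So gcd(168, 192) = 24, with Bézout identity 1·192 − 1·168 = 24. Containment (⊇): the Bézout identity exhibits 24 as an element of (168, 192), giving (24) ⊆ (168, 192). Containment (⊆): since 24 | 168 and 24 | 192 (168 = 24·7, 192 = 24·8), every Z-linear combination of 168 and 192 is divisible by 24, so (168, 192) ⊆ (24). Therefore (168, 192) = (24), d = 24.

Final answer: (168, 192) = (24); d = 24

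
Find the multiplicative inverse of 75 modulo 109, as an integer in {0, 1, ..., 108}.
75^(−1) ≡ 16 (mod 109)

Apply the extended Euclidean algorithm to (109, 75), tracking rows (r, s, t) with s·109 + t·75 = r. Each division r_prev = q·r_cur + r_new produces the new row as (previous row) − q·(current row):
  row A: (109, 1, 0)   [1·109 + 0·75 = 109]
  row B: (75, 0, 1)   [0·109 + 1·75 = 75]
  109 = 1·75 + 34   → row C = row A − 1·row B = (34, 1, −1)   [check: 1·109 − 1·75 = 34]
  75 = 2·34 + 7   → row D = row B − 2·row C = (7, −2, 3)   [check: −2·109 + 3·75 = 7]
  34 = 4·7 + 6   → row E = row C − 4·row D = (6, 9, −13)   [check: 9·109 − 13·75 = 6]
  7 = 1·6 + 1   → row F = row D − 1·row E = (1, −11, 16)   [check: −11·109 + 16·75 = 1]
  6 = 6·1 + 0   → remainder 0, stop. gcd = 1 (last nonzero row F).
The gcd is 1, so 75 is invertible mod 109. The last nonzero row gives −11·109 + 16·75 = 1, so t = 16. So 75^(−1) ≡ 16 (mod 109). Verify: 75 · 16 = 1200 ≡ 1 (mod 109). ✓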